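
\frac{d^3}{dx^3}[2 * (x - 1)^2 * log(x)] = (4*x^2 + 4*x + 4)/x^3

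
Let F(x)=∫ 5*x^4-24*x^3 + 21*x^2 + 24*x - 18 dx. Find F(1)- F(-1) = -20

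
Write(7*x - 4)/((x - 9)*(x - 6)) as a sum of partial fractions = -38/(3*(x - 6)) + 59/(3*(x - 9))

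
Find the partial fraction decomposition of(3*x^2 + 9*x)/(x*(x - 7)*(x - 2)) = -3/(x - 2) + 6/(x - 7)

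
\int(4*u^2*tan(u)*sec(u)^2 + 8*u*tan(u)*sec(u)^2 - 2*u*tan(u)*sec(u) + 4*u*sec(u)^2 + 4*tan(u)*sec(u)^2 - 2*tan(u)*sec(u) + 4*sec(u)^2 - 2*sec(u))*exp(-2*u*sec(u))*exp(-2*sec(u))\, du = (-2*u - 2)*exp((-2*u - 2)*sec(u))*sec(u) + C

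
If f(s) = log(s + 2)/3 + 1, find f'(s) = 1/(3*s + 6)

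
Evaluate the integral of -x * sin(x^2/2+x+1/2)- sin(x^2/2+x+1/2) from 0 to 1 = -cos(1/2) + cos(2)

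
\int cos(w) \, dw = sin(w) + C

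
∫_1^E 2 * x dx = -1 + exp(2)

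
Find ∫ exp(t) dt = exp(t) + C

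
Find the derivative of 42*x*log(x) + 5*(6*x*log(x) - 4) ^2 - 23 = 360*x*log(x)^2 + 360*x*log(x) - 198*log(x) - 198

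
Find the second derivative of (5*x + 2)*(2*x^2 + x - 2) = 60*x + 18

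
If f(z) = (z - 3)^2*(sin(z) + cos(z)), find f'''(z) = z^2*sin(z) - z^2*cos(z) - 12*z*sin(z) + 21*sin(z) + 15*cos(z)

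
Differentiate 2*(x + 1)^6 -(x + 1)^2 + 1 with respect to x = 12*x^5 + 60*x^4 + 120*x^3 + 120*x^2 + 58*x + 10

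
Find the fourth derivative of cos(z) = cos(z)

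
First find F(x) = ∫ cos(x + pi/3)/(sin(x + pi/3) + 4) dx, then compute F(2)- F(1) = -log(sin(1 + pi/3) + 4) + log(sin(pi/3 + 2) + 4)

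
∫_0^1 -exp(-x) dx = -1 + exp(-1)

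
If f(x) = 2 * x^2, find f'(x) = 4*x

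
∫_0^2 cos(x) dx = sin(2)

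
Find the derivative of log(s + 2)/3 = 1/(3*s + 6)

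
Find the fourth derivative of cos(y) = cos(y)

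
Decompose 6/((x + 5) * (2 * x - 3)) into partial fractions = 12/(13*(2*x - 3)) - 6/(13*(x + 5))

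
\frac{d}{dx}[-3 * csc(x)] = 3*cot(x)*csc(x)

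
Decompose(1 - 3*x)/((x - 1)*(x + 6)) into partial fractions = -19/(7*(x + 6)) - 2/(7*(x - 1))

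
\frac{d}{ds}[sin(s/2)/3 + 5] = cos(s/2)/6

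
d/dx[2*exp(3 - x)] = -2*exp(3 - x)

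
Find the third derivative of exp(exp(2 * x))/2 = 4*exp(2*x + exp(2*x)) + 12*exp(4*x + exp(2*x)) + 4*exp(6*x + exp(2*x))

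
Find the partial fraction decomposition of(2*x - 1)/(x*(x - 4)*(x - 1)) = -1/(3*(x - 1)) + 7/(12*(x - 4)) - 1/(4*x)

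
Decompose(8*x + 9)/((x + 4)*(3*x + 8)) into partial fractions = -37/(4*(3*x + 8)) + 23/(4*(x + 4))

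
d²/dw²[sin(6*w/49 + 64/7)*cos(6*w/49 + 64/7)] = -72*sin(12*w/49 + 128/7)/2401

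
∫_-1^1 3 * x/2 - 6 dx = -12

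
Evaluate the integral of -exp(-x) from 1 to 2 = -exp(-1) + exp(-2)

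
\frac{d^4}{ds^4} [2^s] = 2^s*log(2)^4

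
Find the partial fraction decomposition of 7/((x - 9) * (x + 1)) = -7/(10*(x + 1)) + 7/(10*(x - 9))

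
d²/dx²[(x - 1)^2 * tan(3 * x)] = 18*x^2*tan(3*x)^3 + 18*x^2*tan(3*x) - 36*x*tan(3*x)^3 + 12*x*tan(3*x)^2 - 36*x*tan(3*x) + 12*x + 18*tan(3*x)^3 - 12*tan(3*x)^2 + 20*tan(3*x) - 12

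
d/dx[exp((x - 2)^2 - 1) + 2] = 2*x*exp(x^2 - 4*x + 3) - 4*exp(x^2 - 4*x + 3)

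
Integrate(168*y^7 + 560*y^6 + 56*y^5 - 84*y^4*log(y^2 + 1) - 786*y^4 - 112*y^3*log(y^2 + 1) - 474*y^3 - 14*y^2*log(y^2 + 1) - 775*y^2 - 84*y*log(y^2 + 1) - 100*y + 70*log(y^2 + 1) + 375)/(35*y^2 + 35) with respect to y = -2*y^3/7 - 4*y^2/7 + 5*y/7 + (-2*y^3 - 4*y^2 + 5*y + log(y^2 + 1) + 5)^2/5 + log(y^2 + 1)/7 + C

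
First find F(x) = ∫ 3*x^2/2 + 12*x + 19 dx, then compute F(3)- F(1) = 99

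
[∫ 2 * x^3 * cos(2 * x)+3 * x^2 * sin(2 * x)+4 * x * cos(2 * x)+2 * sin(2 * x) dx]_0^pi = 0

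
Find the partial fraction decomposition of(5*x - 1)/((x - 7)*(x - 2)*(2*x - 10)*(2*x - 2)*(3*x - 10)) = 1269/(6160*(3*x - 10)) + 1/(168*(x - 1)) - 3/(80*(x - 2)) - 1/(20*(x - 5)) + 17/(1320*(x - 7))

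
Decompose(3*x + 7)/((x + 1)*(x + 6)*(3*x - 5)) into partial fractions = 27/(46*(3*x - 5)) - 11/(115*(x + 6)) - 1/(10*(x + 1))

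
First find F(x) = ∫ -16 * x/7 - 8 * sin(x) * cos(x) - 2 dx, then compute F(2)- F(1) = -38/7 + 2*cos(4) - 2*cos(2)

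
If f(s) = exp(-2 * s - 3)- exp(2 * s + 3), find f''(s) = (4 - 4*exp(4*s + 6))*exp(-2*s - 3)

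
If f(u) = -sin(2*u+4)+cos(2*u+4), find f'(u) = -2*sin(2*u + 4) - 2*cos(2*u + 4)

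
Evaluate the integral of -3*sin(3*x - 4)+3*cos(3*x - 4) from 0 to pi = 2*sin(4) - 2*cos(4)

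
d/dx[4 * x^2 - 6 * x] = 8*x - 6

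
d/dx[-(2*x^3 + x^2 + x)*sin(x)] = -2*x^3*cos(x) - 6*x^2*sin(x) - x^2*cos(x) - 2*x*sin(x) - x*cos(x) - sin(x)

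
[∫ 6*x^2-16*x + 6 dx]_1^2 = -4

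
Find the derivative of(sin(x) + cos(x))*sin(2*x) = -6*sqrt(2)*sin(x)^2*sin(x + pi/4) + 4*sin(x) + 2*cos(x)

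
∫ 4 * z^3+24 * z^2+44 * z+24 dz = z^4 + 8*z^3 + 22*z^2 + 24*z + C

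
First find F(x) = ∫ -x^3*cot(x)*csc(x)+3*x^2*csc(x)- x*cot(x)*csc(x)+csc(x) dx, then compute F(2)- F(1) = -2*csc(1) + 10*csc(2)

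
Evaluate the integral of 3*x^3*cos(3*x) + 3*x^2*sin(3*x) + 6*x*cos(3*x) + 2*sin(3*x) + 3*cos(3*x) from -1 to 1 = 2*sin(3)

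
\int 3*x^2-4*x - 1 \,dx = x^3 - 2*x^2 - x + C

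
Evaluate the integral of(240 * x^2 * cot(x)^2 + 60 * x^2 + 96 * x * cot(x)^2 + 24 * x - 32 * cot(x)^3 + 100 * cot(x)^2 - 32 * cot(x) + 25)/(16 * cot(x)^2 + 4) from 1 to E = -57/4 - log(1 + 4*cot(1)^2) + log(1 + 4*cot(E)^2) + 25*E/4 + 3*exp(2) + 5*exp(3)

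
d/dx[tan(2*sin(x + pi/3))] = 2*cos(x + pi/3)/cos(2*sin(x + pi/3))^2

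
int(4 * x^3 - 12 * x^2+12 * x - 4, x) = x^4 - 4*x^3 + 6*x^2 - 4*x + C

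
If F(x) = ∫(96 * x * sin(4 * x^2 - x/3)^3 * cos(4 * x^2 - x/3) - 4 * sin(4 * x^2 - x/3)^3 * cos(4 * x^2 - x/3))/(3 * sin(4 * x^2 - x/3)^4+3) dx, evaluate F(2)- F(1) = -log(sin(11/3)^4 + 1) + log(sin(46/3)^4 + 1)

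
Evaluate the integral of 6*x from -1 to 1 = 0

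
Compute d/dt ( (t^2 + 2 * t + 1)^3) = 6*t^5 + 30*t^4 + 60*t^3 + 60*t^2 + 30*t + 6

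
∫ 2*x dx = x^2 + C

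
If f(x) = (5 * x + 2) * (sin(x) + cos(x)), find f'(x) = -5*x*sin(x) + 5*x*cos(x) + 3*sin(x) + 7*cos(x)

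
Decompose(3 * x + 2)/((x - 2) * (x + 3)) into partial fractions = 7/(5*(x + 3)) + 8/(5*(x - 2))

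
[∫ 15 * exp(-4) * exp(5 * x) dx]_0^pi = -3*exp(-4) + 3*exp(-4 + 5*pi)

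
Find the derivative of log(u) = 1/u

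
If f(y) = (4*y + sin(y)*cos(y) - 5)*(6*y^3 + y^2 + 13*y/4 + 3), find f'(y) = 6*y^3*cos(2*y) + 96*y^3 + 9*y^2*sin(2*y) + y^2*cos(2*y) - 78*y^2 + y*sin(2*y) + 13*y*cos(2*y)/4 + 16*y + 13*sin(2*y)/8 + 3*cos(2*y) - 17/4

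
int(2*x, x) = x^2 + C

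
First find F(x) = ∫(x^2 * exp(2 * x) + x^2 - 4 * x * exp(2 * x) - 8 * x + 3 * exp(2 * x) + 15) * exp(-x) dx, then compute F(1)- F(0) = -4*exp(-1) + 4*E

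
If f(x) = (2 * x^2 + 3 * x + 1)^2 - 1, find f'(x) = 16*x^3 + 36*x^2 + 26*x + 6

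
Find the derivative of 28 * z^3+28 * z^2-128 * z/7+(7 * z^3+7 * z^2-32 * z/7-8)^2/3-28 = 98*z^5 + 490*z^4/3 - 20*z^3 - 92*z^2 - 232*z/49 + 128/21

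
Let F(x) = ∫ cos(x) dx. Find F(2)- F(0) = sin(2)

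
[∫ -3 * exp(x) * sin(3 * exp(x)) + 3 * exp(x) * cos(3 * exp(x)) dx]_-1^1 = sqrt(2)*(-sin(pi/4 + 3*exp(-1)) + sin(pi/4 + 3*E))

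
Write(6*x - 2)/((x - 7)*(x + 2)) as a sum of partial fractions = 14/(9*(x + 2)) + 40/(9*(x - 7))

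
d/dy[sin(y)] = cos(y)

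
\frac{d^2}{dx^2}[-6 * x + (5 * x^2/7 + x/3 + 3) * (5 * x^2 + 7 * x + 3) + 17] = 300*x^2/7 + 40*x + 818/21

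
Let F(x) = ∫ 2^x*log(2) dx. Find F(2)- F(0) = 3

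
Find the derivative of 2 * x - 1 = 2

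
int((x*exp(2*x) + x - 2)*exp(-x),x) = 2*(x - 1)*sinh(x) + C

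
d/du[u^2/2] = u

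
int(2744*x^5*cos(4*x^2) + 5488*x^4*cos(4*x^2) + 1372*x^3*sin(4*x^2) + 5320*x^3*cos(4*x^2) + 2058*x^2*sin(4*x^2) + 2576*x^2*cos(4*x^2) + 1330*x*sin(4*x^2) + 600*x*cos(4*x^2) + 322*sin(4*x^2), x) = (343*x^4 + 686*x^3 + 665*x^2 + 322*x + 75)*sin(4*x^2) + C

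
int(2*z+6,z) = z^2 + 6*z + C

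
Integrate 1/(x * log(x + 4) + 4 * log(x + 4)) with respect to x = log(3*log(x + 4)) + C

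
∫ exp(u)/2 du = exp(u)/2 + C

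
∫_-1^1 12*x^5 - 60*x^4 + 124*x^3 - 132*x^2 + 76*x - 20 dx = -152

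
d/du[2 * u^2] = 4*u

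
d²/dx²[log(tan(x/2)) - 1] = (tan(x/2)^4 - 1)/(4*tan(x/2)^2)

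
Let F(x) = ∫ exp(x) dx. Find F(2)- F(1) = -E + exp(2)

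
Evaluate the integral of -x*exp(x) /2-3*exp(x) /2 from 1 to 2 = -2*exp(2) + 3*E/2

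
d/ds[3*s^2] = 6*s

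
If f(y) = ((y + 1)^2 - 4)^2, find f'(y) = 4*y^3 + 12*y^2 - 4*y - 12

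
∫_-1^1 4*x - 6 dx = -12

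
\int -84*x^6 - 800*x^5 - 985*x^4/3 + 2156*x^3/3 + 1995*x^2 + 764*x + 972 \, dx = -12*x^7 - 400*x^6/3 - 197*x^5/3 + 539*x^4/3 + 665*x^3 + 382*x^2 + 972*x + C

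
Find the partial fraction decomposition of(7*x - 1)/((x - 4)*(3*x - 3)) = -2/(3*(x - 1)) + 3/(x - 4)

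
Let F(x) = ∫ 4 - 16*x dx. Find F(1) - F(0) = -4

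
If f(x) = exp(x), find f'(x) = exp(x)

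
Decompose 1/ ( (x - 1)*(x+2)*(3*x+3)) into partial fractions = 1/(9*(x + 2)) - 1/(6*(x + 1)) + 1/(18*(x - 1))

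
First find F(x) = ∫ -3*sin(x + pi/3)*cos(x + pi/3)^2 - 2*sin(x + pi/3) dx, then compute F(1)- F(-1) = -11*sqrt(3)*sin(1)/4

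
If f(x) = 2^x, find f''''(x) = 2^x*log(2)^4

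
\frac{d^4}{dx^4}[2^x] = 2^x*log(2)^4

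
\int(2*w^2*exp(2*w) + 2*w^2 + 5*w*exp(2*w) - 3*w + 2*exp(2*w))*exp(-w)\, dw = 2*(2*w^2 + w + 1)*sinh(w) + C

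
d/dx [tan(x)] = cos(x)^(-2)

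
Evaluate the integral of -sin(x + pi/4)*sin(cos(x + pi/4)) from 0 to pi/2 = 0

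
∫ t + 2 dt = t^2/2 + 2*t + C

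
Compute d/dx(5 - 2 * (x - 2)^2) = 8 - 4*x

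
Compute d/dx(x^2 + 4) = 2*x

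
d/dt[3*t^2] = 6*t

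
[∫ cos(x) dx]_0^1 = sin(1)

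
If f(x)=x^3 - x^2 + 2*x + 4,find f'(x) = 3*x^2 - 2*x + 2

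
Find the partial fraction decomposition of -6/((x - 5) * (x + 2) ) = 6/(7*(x + 2)) - 6/(7*(x - 5))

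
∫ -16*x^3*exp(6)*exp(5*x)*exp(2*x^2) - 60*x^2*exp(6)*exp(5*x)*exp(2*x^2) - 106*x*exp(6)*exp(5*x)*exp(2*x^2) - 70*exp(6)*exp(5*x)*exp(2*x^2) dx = (-4*x^2 - 10*x - 12)*exp(2*x^2 + 5*x + 6) + C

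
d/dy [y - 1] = 1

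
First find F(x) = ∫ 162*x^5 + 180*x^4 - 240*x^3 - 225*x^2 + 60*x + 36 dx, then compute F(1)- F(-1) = -6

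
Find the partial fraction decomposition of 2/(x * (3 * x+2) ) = -3/(3*x + 2) + 1/x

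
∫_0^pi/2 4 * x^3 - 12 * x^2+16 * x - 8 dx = -4 + ((-1 + pi/2)^2 + 1)^2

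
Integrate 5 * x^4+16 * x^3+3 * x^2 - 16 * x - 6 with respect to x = x^5 + 4*x^4 + x^3 - 8*x^2 - 6*x + C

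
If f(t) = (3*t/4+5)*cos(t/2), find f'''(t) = 3*t*sin(t/2)/32 + 5*sin(t/2)/8 - 9*cos(t/2)/16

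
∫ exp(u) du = exp(u) + C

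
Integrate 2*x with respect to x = x^2 + C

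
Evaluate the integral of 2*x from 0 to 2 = 4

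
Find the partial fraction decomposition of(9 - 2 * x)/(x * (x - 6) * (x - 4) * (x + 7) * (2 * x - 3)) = 32/(765*(2*x - 3)) + 23/(17017*(x + 7)) - 1/(440*(x - 4)) - 1/(468*(x - 6)) - 1/(56*x)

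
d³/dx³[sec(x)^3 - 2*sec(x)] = (2 - 39/cos(x)^2 + 60/cos(x)^4)*sin(x)/cos(x)^2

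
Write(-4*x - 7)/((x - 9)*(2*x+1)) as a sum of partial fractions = 10/(19*(2*x + 1)) - 43/(19*(x - 9))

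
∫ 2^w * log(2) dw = 2^w + C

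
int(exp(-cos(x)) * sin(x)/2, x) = exp(-cos(x))/2 + C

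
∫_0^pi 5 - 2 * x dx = -3*pi - (-4 + pi)^2 + 16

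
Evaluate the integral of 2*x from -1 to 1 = 0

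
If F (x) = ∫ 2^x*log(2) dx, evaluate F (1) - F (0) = 1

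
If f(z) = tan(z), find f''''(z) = 24*tan(z)^5 + 40*tan(z)^3 + 16*tan(z)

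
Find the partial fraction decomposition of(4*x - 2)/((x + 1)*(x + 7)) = 5/(x + 7) - 1/(x + 1)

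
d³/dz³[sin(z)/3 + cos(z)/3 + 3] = sin(z)/3 - cos(z)/3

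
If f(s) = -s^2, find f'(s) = -2*s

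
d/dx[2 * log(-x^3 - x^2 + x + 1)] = (6*x - 2)/(x^2 - 1)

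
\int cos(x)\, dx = sin(x) + C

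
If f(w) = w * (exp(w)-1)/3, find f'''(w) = w*exp(w)/3 + exp(w)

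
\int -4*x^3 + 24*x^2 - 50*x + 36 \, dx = -x^4 + 8*x^3 - 25*x^2 + 36*x + C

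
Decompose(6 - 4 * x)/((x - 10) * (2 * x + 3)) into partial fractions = -24/(23*(2*x + 3)) - 34/(23*(x - 10))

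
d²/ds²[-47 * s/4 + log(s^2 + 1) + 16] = (2 - 2*s^2)/(s^4 + 2*s^2 + 1)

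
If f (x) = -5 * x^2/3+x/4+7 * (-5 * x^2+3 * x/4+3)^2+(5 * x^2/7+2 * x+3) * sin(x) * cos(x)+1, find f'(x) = 700*x^3 + 5*x^2*cos(2*x)/7 - 315*x^2/2 + 5*x*sin(2*x)/7 + 2*x*cos(2*x) - 9971*x/24 + sin(2*x) + 3*cos(2*x) + 127/4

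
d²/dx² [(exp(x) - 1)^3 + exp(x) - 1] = 9*exp(3*x) - 12*exp(2*x) + 4*exp(x)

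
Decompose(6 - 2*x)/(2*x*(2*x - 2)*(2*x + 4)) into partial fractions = 5/(24*(x + 2)) + 1/(6*(x - 1)) - 3/(8*x)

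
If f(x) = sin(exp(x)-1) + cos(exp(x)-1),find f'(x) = sqrt(2)*exp(x)*cos(exp(x) - 1 + pi/4)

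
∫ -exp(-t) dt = exp(-t) + C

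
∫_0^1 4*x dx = 2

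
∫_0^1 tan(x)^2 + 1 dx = tan(1)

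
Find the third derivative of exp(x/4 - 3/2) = exp(x/4 - 3/2)/64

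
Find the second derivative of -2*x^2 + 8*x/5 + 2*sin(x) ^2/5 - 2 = 4*cos(2*x)/5 - 4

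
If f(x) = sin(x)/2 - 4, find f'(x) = cos(x)/2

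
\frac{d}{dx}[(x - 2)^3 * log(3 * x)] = (3*x^3*log(x) + x^3 + 3*x^3*log(3) - 12*x^2*log(x) - 12*x^2*log(3) - 6*x^2 + 12*x*log(x) + 12*x + 12*x*log(3) - 8)/x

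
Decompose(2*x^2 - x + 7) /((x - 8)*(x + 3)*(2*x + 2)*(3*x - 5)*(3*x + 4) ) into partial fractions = -107/(840*(3*x + 4)) - 7/(912*(3*x - 5)) + 1/(110*(x + 3)) + 5/(144*(x + 1)) + 127/(105336*(x - 8))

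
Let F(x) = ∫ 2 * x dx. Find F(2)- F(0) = 4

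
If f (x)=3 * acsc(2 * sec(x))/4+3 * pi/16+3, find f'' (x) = -9*cos(x)/(4*(sin(x)^2 + 3)^(3/2))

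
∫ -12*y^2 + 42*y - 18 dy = -4*y^3 + 21*y^2 - 18*y + C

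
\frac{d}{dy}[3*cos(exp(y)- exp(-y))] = -3*(exp(2*y) + 1)*exp(-y)*sin(exp(y) - exp(-y))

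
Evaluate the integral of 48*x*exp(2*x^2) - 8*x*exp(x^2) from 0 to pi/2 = -4*exp(pi^2/4) - 8 + 12*exp(pi^2/2)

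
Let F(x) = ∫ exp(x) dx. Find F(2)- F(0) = -1 + exp(2)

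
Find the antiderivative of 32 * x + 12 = 16*x^2 + 12*x + C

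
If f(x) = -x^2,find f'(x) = -2*x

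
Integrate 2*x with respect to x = x^2 + C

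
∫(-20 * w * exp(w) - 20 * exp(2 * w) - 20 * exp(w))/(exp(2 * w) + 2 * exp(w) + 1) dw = 4*(-5*w*exp(w) + exp(w) + 1)/(exp(w) + 1) + C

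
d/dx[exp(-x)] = -exp(-x)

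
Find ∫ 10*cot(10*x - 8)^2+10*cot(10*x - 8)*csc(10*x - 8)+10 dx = -cot(10*x - 8) - csc(10*x - 8) + C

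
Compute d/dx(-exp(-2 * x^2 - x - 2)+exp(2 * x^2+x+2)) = (4*x*exp(4*x^2 + 2*x + 4) + 4*x + exp(4*x^2 + 2*x + 4) + 1)*exp(-2*x^2 - x - 2)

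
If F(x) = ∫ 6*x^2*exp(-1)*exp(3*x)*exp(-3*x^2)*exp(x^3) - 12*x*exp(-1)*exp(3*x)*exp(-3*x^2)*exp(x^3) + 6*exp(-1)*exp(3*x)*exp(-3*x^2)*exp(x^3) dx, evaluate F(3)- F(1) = -2 + 2*exp(8)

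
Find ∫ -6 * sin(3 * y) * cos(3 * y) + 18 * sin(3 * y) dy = (cos(3*y) - 3)^2 + C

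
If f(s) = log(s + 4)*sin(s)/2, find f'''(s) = -(s^3*log(s + 4)*cos(s) + 12*s^2*log(s + 4)*cos(s) + 3*s^2*sin(s) + 48*s*log(s + 4)*cos(s) + 24*s*sin(s) + 3*s*cos(s) + 64*log(s + 4)*cos(s) + 46*sin(s) + 12*cos(s))/(2*s^3 + 24*s^2 + 96*s + 128)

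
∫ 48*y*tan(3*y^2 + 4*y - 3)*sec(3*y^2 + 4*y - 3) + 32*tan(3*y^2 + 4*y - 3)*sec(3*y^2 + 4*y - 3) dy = 8*sec(3*y^2 + 4*y - 3) + C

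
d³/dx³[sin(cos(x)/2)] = (sin(x)^2*cos(cos(x)/2) - 6*sin(cos(x)/2)*cos(x) + 4*cos(cos(x)/2))*sin(x)/8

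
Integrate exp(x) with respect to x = exp(x) + C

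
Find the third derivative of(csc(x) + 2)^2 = 4*(1 + 2/sin(x) - 6/sin(x)^2 - 6/sin(x)^3)*cos(x)/sin(x)^2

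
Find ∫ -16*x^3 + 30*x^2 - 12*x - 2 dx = -4*x^4 + 10*x^3 - 6*x^2 - 2*x + C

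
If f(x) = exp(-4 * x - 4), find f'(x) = -4*exp(-4*x - 4)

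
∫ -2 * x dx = -x^2 + C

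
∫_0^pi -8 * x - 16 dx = 16 - 4*(2 + pi)^2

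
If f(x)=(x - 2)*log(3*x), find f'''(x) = (-x - 4)/x^3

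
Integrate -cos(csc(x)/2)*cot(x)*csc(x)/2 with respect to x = sin(csc(x)/2) + C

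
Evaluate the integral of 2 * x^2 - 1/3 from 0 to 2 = 14/3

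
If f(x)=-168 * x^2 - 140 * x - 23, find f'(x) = -336*x - 140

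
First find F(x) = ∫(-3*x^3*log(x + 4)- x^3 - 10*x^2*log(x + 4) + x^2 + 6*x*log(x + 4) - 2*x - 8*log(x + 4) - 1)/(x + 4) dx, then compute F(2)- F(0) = -9*log(6) + log(4)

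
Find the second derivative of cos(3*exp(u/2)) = -3*exp(u/2)*sin(3*exp(u/2))/4 - 9*exp(u)*cos(3*exp(u/2))/4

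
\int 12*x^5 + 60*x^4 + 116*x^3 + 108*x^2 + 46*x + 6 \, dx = 2*x^6 + 12*x^5 + 29*x^4 + 36*x^3 + 23*x^2 + 6*x + C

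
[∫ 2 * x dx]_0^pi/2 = pi^2/4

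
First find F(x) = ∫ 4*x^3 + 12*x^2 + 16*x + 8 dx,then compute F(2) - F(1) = 75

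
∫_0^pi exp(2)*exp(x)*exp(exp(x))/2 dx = -exp(3)/2 + exp(2 + exp(pi))/2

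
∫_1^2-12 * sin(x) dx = -12*cos(1) + 12*cos(2)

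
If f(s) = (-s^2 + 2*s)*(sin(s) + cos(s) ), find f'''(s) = sqrt(2)*s^2*cos(s + pi/4) + 8*s*sin(s) + 4*s*cos(s) - 12*cos(s)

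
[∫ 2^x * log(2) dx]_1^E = -2 + 2^E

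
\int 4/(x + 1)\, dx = 4*log(x + 1) + C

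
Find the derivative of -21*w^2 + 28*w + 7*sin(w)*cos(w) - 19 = -42*w - 14*sin(w)^2 + 35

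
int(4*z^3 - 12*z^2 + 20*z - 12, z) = z^4 - 4*z^3 + 10*z^2 - 12*z + C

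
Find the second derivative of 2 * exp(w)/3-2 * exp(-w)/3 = (2*exp(2*w) - 2)*exp(-w)/3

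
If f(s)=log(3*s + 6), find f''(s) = -1/(s^2 + 4*s + 4)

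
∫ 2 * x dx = x^2 + C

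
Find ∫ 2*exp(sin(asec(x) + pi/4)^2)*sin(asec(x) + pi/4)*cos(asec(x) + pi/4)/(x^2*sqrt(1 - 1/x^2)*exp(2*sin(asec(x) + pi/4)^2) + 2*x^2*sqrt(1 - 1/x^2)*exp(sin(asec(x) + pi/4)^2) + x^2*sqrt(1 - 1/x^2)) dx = exp(1/2 + sqrt(1 - 1/x^2)/x)/(exp(1/2 + sqrt(1 - 1/x^2)/x) + 1) + C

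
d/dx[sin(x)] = cos(x)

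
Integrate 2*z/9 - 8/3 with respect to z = z^2/9 - 8*z/3 + C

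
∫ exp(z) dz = exp(z) + C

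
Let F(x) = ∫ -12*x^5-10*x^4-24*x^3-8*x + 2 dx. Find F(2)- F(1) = -288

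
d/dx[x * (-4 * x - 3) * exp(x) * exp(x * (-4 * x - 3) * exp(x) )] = (16*x^4*exp(2*x) + 56*x^3*exp(2*x) + 45*x^2*exp(2*x) - 4*x^2*exp(x) + 9*x*exp(2*x) - 11*x*exp(x) - 3*exp(x))*exp(-4*x^2*exp(x) - 3*x*exp(x))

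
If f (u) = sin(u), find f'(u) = cos(u)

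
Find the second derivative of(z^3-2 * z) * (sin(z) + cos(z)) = sqrt(2)*(-z^3*sin(z + pi/4) + 6*z^2*cos(z + pi/4) + 8*z*sin(z + pi/4) - 4*cos(z + pi/4))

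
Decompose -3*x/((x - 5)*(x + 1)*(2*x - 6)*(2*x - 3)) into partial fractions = -6/(35*(2*x - 3)) - 1/(80*(x + 1)) + 3/(16*(x - 3)) - 5/(56*(x - 5))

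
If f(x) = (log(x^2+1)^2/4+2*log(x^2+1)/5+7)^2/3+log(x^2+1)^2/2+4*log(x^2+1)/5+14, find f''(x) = (-25*x^2*log(x^2 + 1)^3 + 90*x^2*log(x^2 + 1)^2 - 792*x^2*log(x^2 + 1) + 1264*x^2 + 25*log(x^2 + 1)^3 + 60*log(x^2 + 1)^2 + 1032*log(x^2 + 1) + 800)/(150*x^4 + 300*x^2 + 150)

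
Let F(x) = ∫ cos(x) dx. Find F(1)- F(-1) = 2*sin(1)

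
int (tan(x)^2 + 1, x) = tan(x) + C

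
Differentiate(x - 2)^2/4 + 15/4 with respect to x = x/2 - 1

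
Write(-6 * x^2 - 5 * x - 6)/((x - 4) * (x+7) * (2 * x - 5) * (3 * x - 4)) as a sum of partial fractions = -9/(20*(3*x - 4)) + 64/(57*(2*x - 5)) + 53/(1045*(x + 7)) - 61/(132*(x - 4))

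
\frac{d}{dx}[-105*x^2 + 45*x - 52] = 45 - 210*x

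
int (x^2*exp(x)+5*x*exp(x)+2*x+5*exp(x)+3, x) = (exp(x) + 1)*(x^2 + 3*x + 2) + C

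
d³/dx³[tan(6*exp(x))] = 6*(216*(-1 + cos(6*exp(x))^(-2))^2*exp(2*x) - 216*exp(2*x) + 288*exp(2*x)/cos(6*exp(x))^2 + 36*exp(x)*sin(6*exp(x))/cos(6*exp(x))^3 + cos(6*exp(x))^(-2))*exp(x)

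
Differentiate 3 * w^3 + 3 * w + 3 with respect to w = 9*w^2 + 3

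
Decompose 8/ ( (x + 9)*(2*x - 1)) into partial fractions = 16/(19*(2*x - 1)) - 8/(19*(x + 9))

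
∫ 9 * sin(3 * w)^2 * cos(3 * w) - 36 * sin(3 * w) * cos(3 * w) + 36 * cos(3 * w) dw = (sin(3*w) - 2)^3 + C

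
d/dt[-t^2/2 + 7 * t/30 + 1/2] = 7/30 - t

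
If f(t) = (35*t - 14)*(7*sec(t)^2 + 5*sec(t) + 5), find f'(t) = 490*t*tan(t)*sec(t)^2 + 175*t*tan(t)*sec(t) - 196*tan(t)*sec(t)^2 - 70*tan(t)*sec(t) + 245*sec(t)^2 + 175*sec(t) + 175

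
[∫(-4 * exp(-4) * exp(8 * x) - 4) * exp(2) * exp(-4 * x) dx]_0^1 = -2*exp(2) + 2*exp(-2)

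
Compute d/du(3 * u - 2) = 3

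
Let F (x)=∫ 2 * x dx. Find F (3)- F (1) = 8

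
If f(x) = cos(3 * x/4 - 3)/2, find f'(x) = -3*sin(3*x/4 - 3)/8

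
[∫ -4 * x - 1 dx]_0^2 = -10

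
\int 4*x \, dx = 2*x^2 + C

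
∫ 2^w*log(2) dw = 2^w + C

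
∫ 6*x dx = 3*x^2 + C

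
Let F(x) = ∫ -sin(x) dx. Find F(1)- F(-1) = 0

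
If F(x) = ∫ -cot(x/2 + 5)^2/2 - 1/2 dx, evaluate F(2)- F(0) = cot(6) - cot(5)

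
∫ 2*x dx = x^2 + C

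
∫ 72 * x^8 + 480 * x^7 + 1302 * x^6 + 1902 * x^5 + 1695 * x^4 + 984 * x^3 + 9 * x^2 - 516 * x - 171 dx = 8*x^9 + 60*x^8 + 186*x^7 + 317*x^6 + 339*x^5 + 246*x^4 + 3*x^3 - 258*x^2 - 171*x + C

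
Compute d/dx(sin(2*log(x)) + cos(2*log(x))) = 2*sqrt(2)*cos(2*log(x) + pi/4)/x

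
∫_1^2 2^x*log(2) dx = 2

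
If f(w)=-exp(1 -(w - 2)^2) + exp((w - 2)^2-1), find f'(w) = (2*w*exp(2*w^2 - 8*w + 6) + 2*w - 4*exp(2*w^2 - 8*w + 6) - 4)*exp(-w^2 + 4*w - 3)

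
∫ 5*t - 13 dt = 5*t^2/2 - 13*t + C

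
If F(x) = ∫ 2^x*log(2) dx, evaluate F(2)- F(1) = 2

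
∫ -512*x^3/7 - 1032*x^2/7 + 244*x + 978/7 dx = -128*x^4/7 - 344*x^3/7 + 122*x^2 + 978*x/7 + C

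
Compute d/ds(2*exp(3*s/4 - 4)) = 3*exp(3*s/4 - 4)/2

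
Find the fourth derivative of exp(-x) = exp(-x)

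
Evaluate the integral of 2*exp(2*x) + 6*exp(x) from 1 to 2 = -(E + 3)^2 + (3 + exp(2))^2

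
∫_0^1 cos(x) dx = sin(1)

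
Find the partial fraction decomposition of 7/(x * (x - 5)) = 7/(5*(x - 5)) - 7/(5*x)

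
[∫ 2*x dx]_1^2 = 3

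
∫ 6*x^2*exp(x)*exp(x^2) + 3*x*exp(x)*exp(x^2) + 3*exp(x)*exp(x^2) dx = 3*x*exp(x*(x + 1)) + C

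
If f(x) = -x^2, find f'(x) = -2*x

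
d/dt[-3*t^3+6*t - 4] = 6 - 9*t^2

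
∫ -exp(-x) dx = exp(-x) + C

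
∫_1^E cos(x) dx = -sin(1) + sin(E)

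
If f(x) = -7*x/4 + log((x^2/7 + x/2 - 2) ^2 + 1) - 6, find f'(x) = (-28*x^4 - 132*x^3 + 777*x^2 + 2240*x - 8428)/(16*x^4 + 112*x^3 - 252*x^2 - 1568*x + 3920)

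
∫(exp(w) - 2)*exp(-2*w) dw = (1 - exp(w))*exp(-2*w) + C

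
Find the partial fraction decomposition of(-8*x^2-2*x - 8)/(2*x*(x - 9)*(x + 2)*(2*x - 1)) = 44/(85*(2*x - 1)) + 9/(55*(x + 2)) - 337/(1683*(x - 9)) - 2/(9*x)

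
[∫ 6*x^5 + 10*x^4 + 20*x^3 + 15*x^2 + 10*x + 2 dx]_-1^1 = 18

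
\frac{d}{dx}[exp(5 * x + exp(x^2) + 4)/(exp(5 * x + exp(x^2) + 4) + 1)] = (2*x*exp(x^2 + 5*x + exp(x^2) + 4) + 5*exp(5*x + exp(x^2) + 4))/(exp(8)*exp(10*x)*exp(2*exp(x^2)) + 2*exp(4)*exp(5*x)*exp(exp(x^2)) + 1)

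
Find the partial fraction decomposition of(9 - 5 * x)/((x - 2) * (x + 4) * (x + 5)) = 34/(7*(x + 5)) - 29/(6*(x + 4)) - 1/(42*(x - 2))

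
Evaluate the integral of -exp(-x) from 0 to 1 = -1 + exp(-1)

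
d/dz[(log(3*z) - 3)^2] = (2*log(z) - 6 + 2*log(3))/z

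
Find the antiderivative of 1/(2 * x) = log(3*x)/2 + C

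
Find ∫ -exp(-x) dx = exp(-x) + C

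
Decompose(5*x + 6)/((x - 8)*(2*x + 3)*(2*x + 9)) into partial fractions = -11/(50*(2*x + 9)) + 1/(38*(2*x + 3)) + 46/(475*(x - 8))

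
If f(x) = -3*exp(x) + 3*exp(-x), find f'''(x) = (-3*exp(2*x) - 3)*exp(-x)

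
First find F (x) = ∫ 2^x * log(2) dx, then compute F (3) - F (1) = 6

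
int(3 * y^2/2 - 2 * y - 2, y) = y^3/2 - y^2 - 2*y + C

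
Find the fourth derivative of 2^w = 2^w*log(2)^4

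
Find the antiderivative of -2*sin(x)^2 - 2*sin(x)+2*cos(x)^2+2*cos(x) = (sqrt(2)*sin(x + pi/4) + 1)^2 + C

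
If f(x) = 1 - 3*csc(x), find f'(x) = 3*cot(x)*csc(x)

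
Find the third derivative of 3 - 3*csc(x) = 3*(-1 + 6/sin(x)^2)*cos(x)/sin(x)^2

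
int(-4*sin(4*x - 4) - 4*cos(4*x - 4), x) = -sin(4*x - 4) + cos(4*x - 4) + C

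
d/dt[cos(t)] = -sin(t)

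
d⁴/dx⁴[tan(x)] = 24*tan(x)^5 + 40*tan(x)^3 + 16*tan(x)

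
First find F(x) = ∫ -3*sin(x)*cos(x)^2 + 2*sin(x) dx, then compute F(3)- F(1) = cos(9)/4 + 5*cos(1)/4 - 3*cos(3)/2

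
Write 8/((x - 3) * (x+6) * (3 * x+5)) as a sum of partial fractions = -36/(91*(3*x + 5)) + 8/(117*(x + 6)) + 4/(63*(x - 3))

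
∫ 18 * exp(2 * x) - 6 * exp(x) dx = (3*exp(x) - 1)^2 + C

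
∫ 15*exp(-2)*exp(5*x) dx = 3*exp(5*x - 2) + C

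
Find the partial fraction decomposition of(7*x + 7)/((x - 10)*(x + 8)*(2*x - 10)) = -49/(468*(x + 8)) - 21/(65*(x - 5)) + 77/(180*(x - 10))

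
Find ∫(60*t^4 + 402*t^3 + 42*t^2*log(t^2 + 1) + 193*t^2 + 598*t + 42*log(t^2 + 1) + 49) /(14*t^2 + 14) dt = t*(4*t + 1)*(5*t + 49)/14 + (3*t + 7)*log(t^2 + 1) + C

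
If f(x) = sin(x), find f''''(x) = sin(x)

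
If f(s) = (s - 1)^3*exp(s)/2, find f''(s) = s^3*exp(s)/2 + 3*s^2*exp(s)/2 - 3*s*exp(s)/2 - exp(s)/2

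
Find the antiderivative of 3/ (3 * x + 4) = log(3*x + 4) + C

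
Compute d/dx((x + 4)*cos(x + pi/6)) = -x*sin(x + pi/6) - 4*sin(x + pi/6) + cos(x + pi/6)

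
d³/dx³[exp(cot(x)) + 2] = -(3 + 6/tan(x) + 11/tan(x)^2 + 12/tan(x)^3 + 9/tan(x)^4 + 6/tan(x)^5 + tan(x)^(-6))*exp(1/tan(x))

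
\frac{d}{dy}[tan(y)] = cos(y)^(-2)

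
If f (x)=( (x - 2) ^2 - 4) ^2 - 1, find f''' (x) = 24*x - 48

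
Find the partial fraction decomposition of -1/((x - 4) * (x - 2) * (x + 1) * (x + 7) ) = 1/(594*(x + 7)) - 1/(90*(x + 1)) + 1/(54*(x - 2)) - 1/(110*(x - 4))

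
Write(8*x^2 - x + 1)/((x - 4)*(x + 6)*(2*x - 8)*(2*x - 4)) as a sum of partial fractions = -59/(640*(x + 6)) + 31/(128*(x - 2)) - 3/(20*(x - 4)) + 25/(16*(x - 4)^2)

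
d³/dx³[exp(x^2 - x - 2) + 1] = (8*x^3 - 12*x^2 + 18*x - 7)*exp(x^2 - x - 2)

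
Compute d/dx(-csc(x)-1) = cot(x)*csc(x)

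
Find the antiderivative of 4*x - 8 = 2*x^2 - 8*x + C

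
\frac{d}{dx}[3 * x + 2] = 3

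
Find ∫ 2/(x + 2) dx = 2*log(x + 2) + C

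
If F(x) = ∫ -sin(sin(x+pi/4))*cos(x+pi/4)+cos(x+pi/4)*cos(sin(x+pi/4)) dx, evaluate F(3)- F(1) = -sin(sin(pi/4 + 1)) + sin(sin(pi/4 + 3)) - cos(sin(pi/4 + 1)) + cos(sin(pi/4 + 3))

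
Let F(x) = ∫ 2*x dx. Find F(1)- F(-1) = 0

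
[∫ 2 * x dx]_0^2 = 4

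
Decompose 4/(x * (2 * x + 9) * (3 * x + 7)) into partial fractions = -36/(91*(3*x + 7)) + 16/(117*(2*x + 9)) + 4/(63*x)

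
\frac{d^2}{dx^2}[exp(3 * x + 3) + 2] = 9*exp(3*x + 3)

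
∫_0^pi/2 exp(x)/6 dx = -1/6 + exp(pi/2)/6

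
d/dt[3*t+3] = 3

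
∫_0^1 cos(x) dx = sin(1)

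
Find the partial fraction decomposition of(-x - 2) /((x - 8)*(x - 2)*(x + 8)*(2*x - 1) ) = -4/(153*(2*x - 1)) - 3/(1360*(x + 8)) + 1/(45*(x - 2)) - 1/(144*(x - 8))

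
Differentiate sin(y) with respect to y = cos(y)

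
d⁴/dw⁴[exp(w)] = exp(w)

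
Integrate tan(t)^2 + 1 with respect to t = tan(t) + C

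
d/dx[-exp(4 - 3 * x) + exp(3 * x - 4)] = (3*exp(6*x - 8) + 3)*exp(4 - 3*x)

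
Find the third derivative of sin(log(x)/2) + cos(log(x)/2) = (-sin(log(x)/2) + 13*cos(log(x)/2))/(8*x^3)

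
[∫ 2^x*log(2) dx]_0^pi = -1 + 2^pi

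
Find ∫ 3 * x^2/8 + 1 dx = x^3/8 + x + C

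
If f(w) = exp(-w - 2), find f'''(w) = -exp(-w - 2)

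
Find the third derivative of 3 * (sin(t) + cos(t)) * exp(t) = -12*exp(t)*sin(t)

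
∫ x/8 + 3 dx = x^2/16 + 3*x + C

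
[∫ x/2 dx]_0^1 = 1/4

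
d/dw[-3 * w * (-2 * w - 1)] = 12*w + 3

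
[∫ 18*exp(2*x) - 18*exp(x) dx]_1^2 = -(-3 + 3*E)^2 + (-3 + 3*exp(2))^2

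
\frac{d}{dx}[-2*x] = -2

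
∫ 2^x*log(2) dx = 2^x + C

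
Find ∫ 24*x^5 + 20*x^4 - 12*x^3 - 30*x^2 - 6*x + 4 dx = 4*x^6 + 4*x^5 - 3*x^4 - 10*x^3 - 3*x^2 + 4*x + C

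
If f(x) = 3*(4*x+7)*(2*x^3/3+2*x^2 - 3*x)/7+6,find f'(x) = 32*x^3/7 + 114*x^2/7 + 12*x/7 - 9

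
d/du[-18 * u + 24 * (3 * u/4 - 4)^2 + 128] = 27*u - 162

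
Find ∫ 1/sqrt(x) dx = 2*sqrt(x) + C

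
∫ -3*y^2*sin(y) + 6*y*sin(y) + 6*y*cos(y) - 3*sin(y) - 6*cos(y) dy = 3*(y - 1)^2*cos(y) + C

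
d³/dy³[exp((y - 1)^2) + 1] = 8*y^3*exp(y^2 - 2*y + 1) - 24*y^2*exp(y^2 - 2*y + 1) + 36*y*exp(y^2 - 2*y + 1) - 20*exp(y^2 - 2*y + 1)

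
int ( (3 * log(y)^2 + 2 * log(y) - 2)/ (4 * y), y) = (log(y)^2 + log(y) - 2)*log(y)/4 + C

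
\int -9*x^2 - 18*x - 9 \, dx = -3*x^3 - 9*x^2 - 9*x + C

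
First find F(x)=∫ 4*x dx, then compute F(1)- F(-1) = 0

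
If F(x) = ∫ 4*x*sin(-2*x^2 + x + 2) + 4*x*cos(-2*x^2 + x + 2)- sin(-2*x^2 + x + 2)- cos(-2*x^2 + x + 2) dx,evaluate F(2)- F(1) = sin(4) + cos(4) - cos(1) + sin(1)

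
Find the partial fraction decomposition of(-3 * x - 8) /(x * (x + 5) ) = -7/(5*(x + 5)) - 8/(5*x)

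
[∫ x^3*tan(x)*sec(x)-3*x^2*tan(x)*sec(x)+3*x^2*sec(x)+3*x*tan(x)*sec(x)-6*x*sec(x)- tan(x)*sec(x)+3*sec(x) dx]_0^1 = 1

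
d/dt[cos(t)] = -sin(t)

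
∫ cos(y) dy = sin(y) + C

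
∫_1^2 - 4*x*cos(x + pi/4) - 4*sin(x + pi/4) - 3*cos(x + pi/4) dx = -11*sin(pi/4 + 2) + 7*sin(pi/4 + 1)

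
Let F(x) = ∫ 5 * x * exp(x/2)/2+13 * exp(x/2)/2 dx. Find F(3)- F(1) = -8*exp(1/2) + 18*exp(3/2)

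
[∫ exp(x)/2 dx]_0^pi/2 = -1/2 + exp(pi/2)/2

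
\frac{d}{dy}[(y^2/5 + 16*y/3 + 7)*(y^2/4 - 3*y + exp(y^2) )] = 2*y^3*exp(y^2)/5 + y^3/5 + 32*y^2*exp(y^2)/3 + 11*y^2/5 + 72*y*exp(y^2)/5 - 57*y/2 + 16*exp(y^2)/3 - 21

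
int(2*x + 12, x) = x^2 + 12*x + C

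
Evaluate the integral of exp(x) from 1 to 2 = -E + exp(2)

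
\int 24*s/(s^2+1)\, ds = 12*log(s^2 + 1) + C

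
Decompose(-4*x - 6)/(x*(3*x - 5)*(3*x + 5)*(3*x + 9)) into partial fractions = 1/(100*(3*x + 5)) - 19/(350*(3*x - 5)) - 1/(84*(x + 3)) + 2/(75*x)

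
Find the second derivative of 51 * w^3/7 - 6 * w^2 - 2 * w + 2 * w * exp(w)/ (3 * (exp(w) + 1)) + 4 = (918*w*exp(3*w) + 2740*w*exp(2*w) + 2768*w*exp(w) + 918*w - 252*exp(3*w) - 728*exp(2*w) - 728*exp(w) - 252)/(21*exp(3*w) + 63*exp(2*w) + 63*exp(w) + 21)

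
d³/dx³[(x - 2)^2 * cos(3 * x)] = 27*x^2*sin(3*x) - 108*x*sin(3*x) - 54*x*cos(3*x) + 90*sin(3*x) + 108*cos(3*x)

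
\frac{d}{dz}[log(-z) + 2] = 1/z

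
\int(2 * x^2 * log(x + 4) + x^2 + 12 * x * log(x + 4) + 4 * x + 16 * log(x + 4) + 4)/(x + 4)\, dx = (x + 2)^2*log(x + 4) + C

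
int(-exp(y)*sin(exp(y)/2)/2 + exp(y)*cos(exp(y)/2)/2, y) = sqrt(2)*sin(exp(y)/2 + pi/4) + C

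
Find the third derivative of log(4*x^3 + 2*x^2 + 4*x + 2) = (48*x^6 + 48*x^5 - 24*x^4 - 140*x^3 - 24*x^2 - 12*x + 16)/(8*x^9 + 12*x^8 + 30*x^7 + 37*x^6 + 42*x^5 + 39*x^4 + 26*x^3 + 15*x^2 + 6*x + 1)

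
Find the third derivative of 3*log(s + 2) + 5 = 6/(s^3 + 6*s^2 + 12*s + 8)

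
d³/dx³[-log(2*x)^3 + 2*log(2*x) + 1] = (-6*log(x)^2 - 12*log(2)*log(x) + 18*log(x) - 6*log(2)^2 - 2 + 18*log(2))/x^3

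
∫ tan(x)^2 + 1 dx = tan(x) + C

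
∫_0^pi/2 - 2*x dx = -pi^2/4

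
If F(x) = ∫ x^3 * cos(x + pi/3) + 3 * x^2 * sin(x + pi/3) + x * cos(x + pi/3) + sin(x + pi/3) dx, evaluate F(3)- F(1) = 30*sin(pi/3 + 3) - 2*sin(1 + pi/3)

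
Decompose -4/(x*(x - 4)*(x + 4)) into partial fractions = -1/(8*(x + 4)) - 1/(8*(x - 4)) + 1/(4*x)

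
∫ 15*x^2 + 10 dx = 5*x^3 + 10*x + C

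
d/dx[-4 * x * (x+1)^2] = -12*x^2 - 16*x - 4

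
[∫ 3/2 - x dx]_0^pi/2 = -pi^2/8 + 3*pi/4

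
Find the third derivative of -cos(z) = -sin(z)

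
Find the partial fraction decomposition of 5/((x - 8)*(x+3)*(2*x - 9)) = -4/(21*(2*x - 9)) + 1/(33*(x + 3)) + 5/(77*(x - 8))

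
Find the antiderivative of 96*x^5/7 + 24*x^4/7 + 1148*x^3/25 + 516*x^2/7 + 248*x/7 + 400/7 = 16*x^6/7 + 24*x^5/35 + 287*x^4/25 + 172*x^3/7 + 124*x^2/7 + 400*x/7 + C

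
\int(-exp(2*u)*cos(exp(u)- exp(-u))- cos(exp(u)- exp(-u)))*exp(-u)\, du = -sin(2*sinh(u)) + C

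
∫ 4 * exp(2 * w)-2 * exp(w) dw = 2*(exp(w) - 1)*exp(w) + C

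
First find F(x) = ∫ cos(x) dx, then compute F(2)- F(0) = sin(2)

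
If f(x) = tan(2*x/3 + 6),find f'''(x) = 16*tan(2*x/3 + 6)^4/9 + 64*tan(2*x/3 + 6)^2/27 + 16/27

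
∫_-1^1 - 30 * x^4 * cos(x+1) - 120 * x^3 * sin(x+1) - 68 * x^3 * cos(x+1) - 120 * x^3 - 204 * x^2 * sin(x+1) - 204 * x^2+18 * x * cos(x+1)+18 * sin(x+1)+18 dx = -100 - 80*sin(2)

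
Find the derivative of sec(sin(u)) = cos(u)*tan(sin(u))*sec(sin(u))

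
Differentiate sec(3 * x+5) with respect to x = 3*tan(3*x + 5)*sec(3*x + 5)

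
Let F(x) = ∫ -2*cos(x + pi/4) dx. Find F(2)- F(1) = -2*sin(pi/4 + 2) + 2*sin(pi/4 + 1)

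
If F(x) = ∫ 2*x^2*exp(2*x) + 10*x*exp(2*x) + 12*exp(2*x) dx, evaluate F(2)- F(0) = -4 + 16*exp(4)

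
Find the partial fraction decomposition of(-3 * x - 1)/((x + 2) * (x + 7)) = -4/(x + 7) + 1/(x + 2)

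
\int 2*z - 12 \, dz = z^2 - 12*z + C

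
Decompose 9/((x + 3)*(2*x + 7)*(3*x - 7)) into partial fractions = 81/(560*(3*x - 7)) + 36/(35*(2*x + 7)) - 9/(16*(x + 3))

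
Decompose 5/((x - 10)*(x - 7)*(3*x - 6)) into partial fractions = 1/(24*(x - 2)) - 1/(9*(x - 7)) + 5/(72*(x - 10))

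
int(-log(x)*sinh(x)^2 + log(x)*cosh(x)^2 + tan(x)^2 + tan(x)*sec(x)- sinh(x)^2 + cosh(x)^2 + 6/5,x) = x*log(x) + x/5 + tan(x) + sec(x) + C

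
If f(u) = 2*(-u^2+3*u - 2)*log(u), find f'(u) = (-4*u^2*log(u) - 2*u^2 + 6*u*log(u) + 6*u - 4)/u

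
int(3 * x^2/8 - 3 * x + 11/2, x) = x^3/8 - 3*x^2/2 + 11*x/2 + C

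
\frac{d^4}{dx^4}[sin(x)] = sin(x)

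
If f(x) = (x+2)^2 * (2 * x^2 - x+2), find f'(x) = 8*x^3 + 21*x^2 + 12*x + 4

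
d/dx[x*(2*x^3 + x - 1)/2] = 4*x^3 + x - 1/2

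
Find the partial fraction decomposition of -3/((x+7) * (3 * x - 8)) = -9/(29*(3*x - 8)) + 3/(29*(x + 7))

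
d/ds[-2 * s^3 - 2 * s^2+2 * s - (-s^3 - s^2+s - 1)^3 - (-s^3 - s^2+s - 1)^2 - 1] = 9*s^8 + 24*s^7 - 18*s^5 + 20*s^4 + 4*s^3 - 18*s^2 + 2*s + 1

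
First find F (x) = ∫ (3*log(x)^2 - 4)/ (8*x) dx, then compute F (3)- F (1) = -log(3)/2 + log(3)^3/8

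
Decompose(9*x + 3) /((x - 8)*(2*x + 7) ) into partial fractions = 57/(23*(2*x + 7)) + 75/(23*(x - 8))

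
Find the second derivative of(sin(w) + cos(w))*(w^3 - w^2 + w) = -w^3*sin(w) - w^3*cos(w) - 5*w^2*sin(w) + 7*w^2*cos(w) + 9*w*sin(w) + w*cos(w) - 4*sin(w)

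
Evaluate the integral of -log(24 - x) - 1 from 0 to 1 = -24*log(24) + 23*log(23)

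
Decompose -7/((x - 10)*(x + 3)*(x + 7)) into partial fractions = -7/(68*(x + 7)) + 7/(52*(x + 3)) - 7/(221*(x - 10))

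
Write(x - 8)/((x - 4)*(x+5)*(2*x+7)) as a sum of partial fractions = 46/(45*(2*x + 7)) - 13/(27*(x + 5)) - 4/(135*(x - 4))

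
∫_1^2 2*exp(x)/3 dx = -2*E/3 + 2*exp(2)/3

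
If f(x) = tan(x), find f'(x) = cos(x)^(-2)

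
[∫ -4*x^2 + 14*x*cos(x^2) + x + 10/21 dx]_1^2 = -103/14 - 7*sin(1) + 7*sin(4)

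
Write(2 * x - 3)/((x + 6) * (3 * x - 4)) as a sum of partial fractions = -1/(22*(3*x - 4)) + 15/(22*(x + 6))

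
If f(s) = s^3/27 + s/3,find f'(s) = s^2/9 + 1/3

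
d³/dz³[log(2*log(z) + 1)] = (16*log(z)^2 + 40*log(z) + 32)/(8*z^3*log(z)^3 + 12*z^3*log(z)^2 + 6*z^3*log(z) + z^3)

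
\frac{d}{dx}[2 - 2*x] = -2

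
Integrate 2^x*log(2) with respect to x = 2^x + C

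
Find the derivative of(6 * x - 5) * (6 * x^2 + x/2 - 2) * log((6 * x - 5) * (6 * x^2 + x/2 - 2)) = 108*x^2*log(36*x^3 - 27*x^2 - 29*x/2 + 10) + 108*x^2 - 54*x*log(36*x^3 - 27*x^2 - 29*x/2 + 10) - 54*x - 29*log(36*x^3 - 27*x^2 - 29*x/2 + 10)/2 - 29/2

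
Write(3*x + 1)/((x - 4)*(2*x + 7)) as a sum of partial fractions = 19/(15*(2*x + 7)) + 13/(15*(x - 4))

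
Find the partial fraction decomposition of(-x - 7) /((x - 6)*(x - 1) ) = 8/(5*(x - 1)) - 13/(5*(x - 6))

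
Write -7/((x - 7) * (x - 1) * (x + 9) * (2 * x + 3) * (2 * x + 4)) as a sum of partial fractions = -56/(1275*(2*x + 3)) - 1/(4800*(x + 9)) + 1/(54*(x + 2)) + 7/(1800*(x - 1)) - 7/(29376*(x - 7))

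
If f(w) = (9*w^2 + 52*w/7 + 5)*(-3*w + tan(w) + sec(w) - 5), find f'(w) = 9*w^2*tan(w)^2 + 9*w^2*tan(w)*sec(w) - 72*w^2 + 52*w*tan(w)^2/7 + 52*w*tan(w)*sec(w)/7 + 18*w*tan(w) + 18*w*sec(w) - 890*w/7 + 5*tan(w)^2 + 5*tan(w)*sec(w) + 52*tan(w)/7 + 52*sec(w)/7 - 330/7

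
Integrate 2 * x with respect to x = x^2 + C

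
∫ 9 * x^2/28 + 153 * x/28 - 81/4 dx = 3*x^3/28 + 153*x^2/56 - 81*x/4 + C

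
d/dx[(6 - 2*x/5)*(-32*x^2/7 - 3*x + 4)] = 192*x^2/35 - 1836*x/35 - 98/5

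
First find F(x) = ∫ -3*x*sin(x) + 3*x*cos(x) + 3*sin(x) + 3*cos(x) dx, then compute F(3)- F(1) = 9*cos(3) - 3*sin(1) - 3*cos(1) + 9*sin(3)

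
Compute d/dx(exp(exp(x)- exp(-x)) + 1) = (exp(exp(x) - exp(-x)) + exp(2*x + exp(x) - exp(-x)))*exp(-x)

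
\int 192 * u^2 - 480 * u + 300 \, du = 64*u^3 - 240*u^2 + 300*u + C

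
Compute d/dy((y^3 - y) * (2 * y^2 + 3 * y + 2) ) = 10*y^4 + 12*y^3 - 6*y - 2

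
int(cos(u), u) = sin(u) + C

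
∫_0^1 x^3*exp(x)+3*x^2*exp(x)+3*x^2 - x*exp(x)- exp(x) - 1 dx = 0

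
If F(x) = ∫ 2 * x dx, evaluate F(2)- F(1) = 3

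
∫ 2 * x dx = x^2 + C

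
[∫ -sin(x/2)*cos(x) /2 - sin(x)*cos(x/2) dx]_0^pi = -1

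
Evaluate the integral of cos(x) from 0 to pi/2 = 1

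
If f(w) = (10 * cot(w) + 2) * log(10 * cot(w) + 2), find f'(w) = -10*(log(1 + 5/tan(w)) + log(2) + 1)/sin(w)^2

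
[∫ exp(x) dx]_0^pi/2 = -1 + exp(pi/2)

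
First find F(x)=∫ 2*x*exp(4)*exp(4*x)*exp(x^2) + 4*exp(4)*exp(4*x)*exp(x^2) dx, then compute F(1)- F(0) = -exp(4) + exp(9)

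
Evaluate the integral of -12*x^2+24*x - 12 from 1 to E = -4*(-1 + E)^3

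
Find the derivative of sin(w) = cos(w)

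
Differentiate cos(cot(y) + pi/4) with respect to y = sin(pi/4 + 1/tan(y))/sin(y)^2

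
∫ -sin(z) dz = cos(z) + C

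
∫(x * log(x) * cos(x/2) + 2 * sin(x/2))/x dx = 2*log(x)*sin(x/2) + C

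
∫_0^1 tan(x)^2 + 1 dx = tan(1)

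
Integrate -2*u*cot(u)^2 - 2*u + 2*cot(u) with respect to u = 2*u*cot(u) + C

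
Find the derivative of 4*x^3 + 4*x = 12*x^2 + 4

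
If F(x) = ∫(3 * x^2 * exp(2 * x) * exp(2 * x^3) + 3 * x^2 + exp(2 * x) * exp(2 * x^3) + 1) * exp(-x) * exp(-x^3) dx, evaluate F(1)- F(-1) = -2*exp(-2) + 2*exp(2)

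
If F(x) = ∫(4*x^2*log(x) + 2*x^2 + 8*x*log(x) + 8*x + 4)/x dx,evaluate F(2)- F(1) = 28*log(2)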